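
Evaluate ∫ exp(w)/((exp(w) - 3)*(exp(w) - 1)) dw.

Let u = e^w, du = e^w dw.
The integral becomes ∫ du/((u-1)(u-3)); decompose into partial fractions.

log(exp(w) - 3)/2 - log(exp(w) - 1)/2 + C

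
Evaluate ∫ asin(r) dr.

Use integration by parts with u = arcsin(r), dv = dr.
Then du = 1/sqrt(-r**2 + 1) dr.

r*asin(r) + sqrt(-r**2 + 1) + C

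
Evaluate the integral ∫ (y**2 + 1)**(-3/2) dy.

y/sqrt(y**2 + 1) + C

Substitute y = tan(θ), so dy = sec(θ)^2 dθ and the radical becomes sqrt(y**2 + 1) = sec(θ) by the Pythagorean identity.
Integrate the resulting trig expression in θ, then back-substitute tan(θ) = y, sec(θ) = sqrt(y**2 + 1) (absorbing any constant into C).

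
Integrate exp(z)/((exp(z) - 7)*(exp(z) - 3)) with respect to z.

Let u = e^z, du = e^z dz.
The integral becomes ∫ du/((u-3)(u-7)); decompose into partial fractions.

log(exp(z) - 7)/4 - log(exp(z) - 3)/4 + C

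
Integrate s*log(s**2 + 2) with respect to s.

Let u = s**2 + 2, so du = (2*s) ds.
The integral becomes (1/2)·∫ log(u) du; integrate by parts with u′=log(u), dv′=du.

s**2*log(s**2 + 2)/2 - s**2/2 + log(s**2 + 2) + C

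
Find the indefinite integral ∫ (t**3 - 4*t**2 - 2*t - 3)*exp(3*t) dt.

(9*t**3 - 45*t**2 + 12*t - 31)*exp(3*t)/27 + C

Use integration by parts with u = t**3 - 4*t**2 - 2*t - 3, dv = exp(3*t) dt, so v = exp(3*t)/3.
Apply parts 3 times (tabular method): alternate signs, differentiate u down to 0, integrate dv up.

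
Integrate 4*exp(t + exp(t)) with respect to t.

Let u = exp(t), so du = (exp(t)) dt.
Rewriting, the integral becomes 4·∫ e^u du = 4·e^u.
Substituting back, u = exp(t).

4*exp(exp(t)) + C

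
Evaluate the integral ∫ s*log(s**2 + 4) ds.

s**2*log(s**2 + 4)/2 - s**2/2 + 2*log(s**2 + 4) + C

Let u = s**2 + 4, so du = (2*s) ds.
The integral becomes (1/2)·∫ log(u) du; integrate by parts with u′=log(u), dv′=du.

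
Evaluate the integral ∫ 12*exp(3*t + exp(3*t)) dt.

Let u = exp(3*t), so du = (3*exp(3*t)) dt.
Rewriting, the integral becomes 4·∫ e^u du = 4·e^u.
Substituting back, u = exp(3*t).

4*exp(exp(3*t)) + C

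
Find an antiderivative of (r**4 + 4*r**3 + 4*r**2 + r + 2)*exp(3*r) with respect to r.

(27*r**4 + 72*r**3 + 36*r**2 + 3*r + 53)*exp(3*r)/81 + C

Use integration by parts with u = r**4 + 4*r**3 + 4*r**2 + r + 2, dv = exp(3*r) dr, so v = exp(3*r)/3.
Apply parts 4 times (tabular method): alternate signs, differentiate u down to 0, integrate dv up.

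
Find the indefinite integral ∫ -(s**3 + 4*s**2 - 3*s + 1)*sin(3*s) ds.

s**3*cos(3*s)/3 - s**2*sin(3*s)/3 + 4*s**2*cos(3*s)/3 - 8*s*sin(3*s)/9 - 11*s*cos(3*s)/9 + 11*sin(3*s)/27 + cos(3*s)/27 + C

Use integration by parts with u = s**3 + 4*s**2 - 3*s + 1, dv = -sin(3*s) ds, so v = cos(3*s)/3.
Apply parts 3 times (tabular method): alternate signs, differentiate u down to 0, integrate dv up.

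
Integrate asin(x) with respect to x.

Use integration by parts with u = arcsin(x), dv = dx.
Then du = 1/sqrt(-x**2 + 1) dx.

x*asin(x) + sqrt(-x**2 + 1) + C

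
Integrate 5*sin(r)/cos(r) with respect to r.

-5*log(cos(r)) + C

Let u = cos(r), so du = (-sin(r)) dr.
Rewriting, the integral becomes -5·∫ 1/u du = -5·log(u).
Substituting back, u = cos(r).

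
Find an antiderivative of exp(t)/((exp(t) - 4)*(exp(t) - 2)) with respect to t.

Let u = e^t, du = e^t dt.
The integral becomes ∫ du/((u-2)(u-4)); decompose into partial fractions.

log(exp(t) - 4)/2 - log(exp(t) - 2)/2 + C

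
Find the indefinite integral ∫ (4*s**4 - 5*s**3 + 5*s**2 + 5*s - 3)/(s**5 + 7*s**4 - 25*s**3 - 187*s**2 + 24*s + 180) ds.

Factor the denominator: (s - 5)*(s - 1)*(s + 1)*(s + 6)**2.
Partial-fraction decomposition: 488998/(148225*(s + 6)) - 6411/(385*(s + 6)**2) + 1/(50*(s + 1)) - 3/(196*(s - 1)) + 337/(484*(s - 5)).
Integrate each term; A/(s−a) gives A·log|s−a|; A/(s−a)² gives −A/(s−a).

337*log(s - 5)/484 - 3*log(s - 1)/196 + log(s + 1)/50 + 488998*log(s + 6)/148225 + 6411/(385*s + 2310) + C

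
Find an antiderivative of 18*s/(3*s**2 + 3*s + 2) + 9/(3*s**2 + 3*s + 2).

Let u = 3*s**2 + 3*s + 2, so du = (6*s + 3) ds.
Rewriting, the integral becomes 3·∫ 1/u du = 3·log(u).
Substituting back, u = 3*s**2 + 3*s + 2.

3*log(3*s**2 + 3*s + 2) + C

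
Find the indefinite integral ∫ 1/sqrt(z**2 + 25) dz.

log(z + sqrt(z**2 + 25)) + C

Substitute z = 5·tan(θ), so dz = 5·sec(θ)^2 dθ and the radical becomes sqrt(z**2 + 25) = 5·sec(θ) by the Pythagorean identity.
Integrate the resulting trig expression in θ, then back-substitute tan(θ) = z/5, sec(θ) = sqrt(z**2 + 25)/5 (absorbing any constant into C).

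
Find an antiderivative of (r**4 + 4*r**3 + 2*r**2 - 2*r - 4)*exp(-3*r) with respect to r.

Use integration by parts with u = r**4 + 4*r**3 + 2*r**2 - 2*r - 4, dv = exp(-3*r) dr, so v = -exp(-3*r)/3.
Apply parts 4 times (tabular method): alternate signs, differentiate u down to 0, integrate dv up.

(-27*r**4 - 144*r**3 - 198*r**2 - 78*r + 82)*exp(-3*r)/81 + C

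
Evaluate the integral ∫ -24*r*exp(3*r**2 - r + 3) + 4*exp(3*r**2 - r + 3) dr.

Let u = 3*r**2 - r + 3, so du = (6*r - 1) dr.
Rewriting, the integral becomes -4·∫ e^u du = -4·e^u.
Substituting back, u = 3*r**2 - r + 3.

-4*exp(3*r**2 - r + 3) + C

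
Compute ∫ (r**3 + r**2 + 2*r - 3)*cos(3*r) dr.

r**3*sin(3*r)/3 + r**2*sin(3*r)/3 + r**2*cos(3*r)/3 + 4*r*sin(3*r)/9 + 2*r*cos(3*r)/9 - 29*sin(3*r)/27 + 4*cos(3*r)/27 + C

Use integration by parts with u = r**3 + r**2 + 2*r - 3, dv = cos(3*r) dr, so v = sin(3*r)/3.
Apply parts 3 times (tabular method): alternate signs, differentiate u down to 0, integrate dv up.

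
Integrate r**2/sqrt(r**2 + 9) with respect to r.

r*sqrt(r**2 + 9)/2 - 9*log(r + sqrt(r**2 + 9))/2 + C

Substitute r = 3·tan(θ), so dr = 3·sec(θ)^2 dθ and the radical becomes sqrt(r**2 + 9) = 3·sec(θ) by the Pythagorean identity.
Integrate the resulting trig expression in θ, then back-substitute tan(θ) = r/3, sec(θ) = sqrt(r**2 + 9)/3 (absorbing any constant into C).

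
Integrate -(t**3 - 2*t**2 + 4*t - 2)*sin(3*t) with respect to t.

Use integration by parts with u = t**3 - 2*t**2 + 4*t - 2, dv = -sin(3*t) dt, so v = cos(3*t)/3.
Apply parts 3 times (tabular method): alternate signs, differentiate u down to 0, integrate dv up.

t**3*cos(3*t)/3 - t**2*sin(3*t)/3 - 2*t**2*cos(3*t)/3 + 4*t*sin(3*t)/9 + 10*t*cos(3*t)/9 - 10*sin(3*t)/27 - 14*cos(3*t)/27 + C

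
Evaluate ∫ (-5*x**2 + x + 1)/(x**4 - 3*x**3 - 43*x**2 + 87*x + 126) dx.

-237*log(x - 7)/416 + 41*log(x - 3)/144 - log(x + 1)/32 + 37*log(x + 6)/117 + C

Factor the denominator: (x - 7)*(x - 3)*(x + 1)*(x + 6).
Partial-fraction decomposition: 37/(117*(x + 6)) - 1/(32*(x + 1)) + 41/(144*(x - 3)) - 237/(416*(x - 7)).
Integrate each term: A/(x−a) contributes A·log|x−a|.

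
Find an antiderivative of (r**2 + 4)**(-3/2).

r/(4*sqrt(r**2 + 4)) + C

Substitute r = 2·tan(θ), so dr = 2·sec(θ)^2 dθ and the radical becomes sqrt(r**2 + 4) = 2·sec(θ) by the Pythagorean identity.
Integrate the resulting trig expression in θ, then back-substitute tan(θ) = r/2, sec(θ) = sqrt(r**2 + 4)/2 (absorbing any constant into C).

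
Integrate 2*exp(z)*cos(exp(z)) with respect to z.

2*sin(exp(z)) + C

Let u = exp(z), so du = (exp(z)) dz.
Rewriting, the integral becomes 2·∫ cos(u) du = 2·sin(u).
Substituting back, u = exp(z).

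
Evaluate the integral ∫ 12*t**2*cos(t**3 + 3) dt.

4*sin(t**3 + 3) + C

Let u = t**3 + 3, so du = (3*t**2) dt.
Rewriting, the integral becomes 4·∫ cos(u) du = 4·sin(u).
Substituting back, u = t**3 + 3.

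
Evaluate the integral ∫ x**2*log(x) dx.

Use integration by parts with u = log(x), dv = x**2 dx.
Then du = 1/x dx and v = x**3/3.

x**3*log(x)/3 - x**3/9 + C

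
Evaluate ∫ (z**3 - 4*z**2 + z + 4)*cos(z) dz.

Use integration by parts with u = z**3 - 4*z**2 + z + 4, dv = cos(z) dz, so v = sin(z).
Apply parts 3 times (tabular method): alternate signs, differentiate u down to 0, integrate dv up.

z**3*sin(z) - 4*z**2*sin(z) + 3*z**2*cos(z) - 5*z*sin(z) - 8*z*cos(z) + 12*sin(z) - 5*cos(z) + C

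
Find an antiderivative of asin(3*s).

Use integration by parts with u = arcsin(3*s), dv = ds.
Then du = 3/sqrt(-9*s**2 + 1) ds.

s*asin(3*s) + sqrt(-9*s**2 + 1)/3 + C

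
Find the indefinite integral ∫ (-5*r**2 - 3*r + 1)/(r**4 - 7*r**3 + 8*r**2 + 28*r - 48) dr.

Factor the denominator: (r - 4)*(r - 3)*(r - 2)*(r + 2).
Partial-fraction decomposition: 13/(120*(r + 2)) - 25/(8*(r - 2)) + 53/(5*(r - 3)) - 91/(12*(r - 4)).
Integrate each term: A/(r−a) contributes A·log|r−a|.

-91*log(r - 4)/12 + 53*log(r - 3)/5 - 25*log(r - 2)/8 + 13*log(r + 2)/120 + C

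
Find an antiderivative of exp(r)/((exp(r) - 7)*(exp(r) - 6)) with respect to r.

log(exp(r) - 7) - log(exp(r) - 6) + C

Let u = e^r, du = e^r dr.
The integral becomes ∫ du/((u-6)(u-7)); decompose into partial fractions.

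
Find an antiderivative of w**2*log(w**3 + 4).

Let u = w**3 + 4, so du = (3*w**2) dw.
The integral becomes (1/3)·∫ log(u) du; integrate by parts with u′=log(u), dv′=du.

w**3*log(w**3 + 4)/3 - w**3/3 + 4*log(w**3 + 4)/3 + C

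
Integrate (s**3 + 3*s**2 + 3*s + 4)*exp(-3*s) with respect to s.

(-9*s**3 - 36*s**2 - 51*s - 53)*exp(-3*s)/27 + C

Use integration by parts with u = s**3 + 3*s**2 + 3*s + 4, dv = exp(-3*s) ds, so v = -exp(-3*s)/3.
Apply parts 3 times (tabular method): alternate signs, differentiate u down to 0, integrate dv up.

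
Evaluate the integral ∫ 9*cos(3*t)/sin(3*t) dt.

Let u = sin(3*t), so du = (3*cos(3*t)) dt.
Rewriting, the integral becomes 3·∫ 1/u du = 3·log(u).
Substituting back, u = sin(3*t).

3*log(sin(3*t)) + C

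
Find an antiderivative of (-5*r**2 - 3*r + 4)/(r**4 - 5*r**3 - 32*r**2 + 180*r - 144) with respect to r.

-97*log(r - 6)/60 + 22*log(r - 4)/15 - 4*log(r - 1)/105 + 79*log(r + 6)/420 + C

Factor the denominator: (r - 6)*(r - 4)*(r - 1)*(r + 6).
Partial-fraction decomposition: 79/(420*(r + 6)) - 4/(105*(r - 1)) + 22/(15*(r - 4)) - 97/(60*(r - 6)).
Integrate each term: A/(r−a) contributes A·log|r−a|.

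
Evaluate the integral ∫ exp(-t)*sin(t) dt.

Let I denote the integral. Integrate by parts with u = sin(t), dv = exp(-t) dt, so v = -exp(-t): I = -exp(-t)*sin(t) + ∫ exp(-t)*cos(t) dt.
Apply parts again with u = cos(t), dv = exp(-t) dt: ∫ exp(-t)*cos(t) dt = -exp(-t)*cos(t) − I. Substituting back brings back I: I = -exp(-t)*sin(t) - exp(-t)*cos(t) − I.
Solving for I: (1 + 1)·I equals the remaining terms, so I = (1/2)·(-exp(-t)*sin(t) - exp(-t)*cos(t)).

-exp(-t)*sin(t)/2 - exp(-t)*cos(t)/2 + C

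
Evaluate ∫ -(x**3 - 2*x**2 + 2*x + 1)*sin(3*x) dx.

Use integration by parts with u = x**3 - 2*x**2 + 2*x + 1, dv = -sin(3*x) dx, so v = cos(3*x)/3.
Apply parts 3 times (tabular method): alternate signs, differentiate u down to 0, integrate dv up.

x**3*cos(3*x)/3 - x**2*sin(3*x)/3 - 2*x**2*cos(3*x)/3 + 4*x*sin(3*x)/9 + 4*x*cos(3*x)/9 - 4*sin(3*x)/27 + 13*cos(3*x)/27 + C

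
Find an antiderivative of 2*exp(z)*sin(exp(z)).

-2*cos(exp(z)) + C

Let u = exp(z), so du = (exp(z)) dz.
Rewriting, the integral becomes 2·∫ sin(u) du = 2·-cos(u).
Substituting back, u = exp(z).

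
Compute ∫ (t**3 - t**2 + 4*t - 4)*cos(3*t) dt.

Use integration by parts with u = t**3 - t**2 + 4*t - 4, dv = cos(3*t) dt, so v = sin(3*t)/3.
Apply parts 3 times (tabular method): alternate signs, differentiate u down to 0, integrate dv up.

t**3*sin(3*t)/3 - t**2*sin(3*t)/3 + t**2*cos(3*t)/3 + 10*t*sin(3*t)/9 - 2*t*cos(3*t)/9 - 34*sin(3*t)/27 + 10*cos(3*t)/27 + C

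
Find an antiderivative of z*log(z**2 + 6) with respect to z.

z**2*log(z**2 + 6)/2 - z**2/2 + 3*log(z**2 + 6) + C

Let u = z**2 + 6, so du = (2*z) dz.
The integral becomes (1/2)·∫ log(u) du; integrate by parts with u′=log(u), dv′=du.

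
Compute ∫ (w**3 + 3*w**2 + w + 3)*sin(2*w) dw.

-w**3*cos(2*w)/2 + 3*w**2*sin(2*w)/4 - 3*w**2*cos(2*w)/2 + 3*w*sin(2*w)/2 + w*cos(2*w)/4 - sin(2*w)/8 - 3*cos(2*w)/4 + C

Use integration by parts with u = w**3 + 3*w**2 + w + 3, dv = sin(2*w) dw, so v = -cos(2*w)/2.
Apply parts 3 times (tabular method): alternate signs, differentiate u down to 0, integrate dv up.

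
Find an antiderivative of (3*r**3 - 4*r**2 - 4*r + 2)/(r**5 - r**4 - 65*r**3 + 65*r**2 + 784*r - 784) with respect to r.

Factor the denominator: (r - 7)*(r - 4)*(r - 1)*(r + 4)*(r + 7).
Partial-fraction decomposition: -1195/(3696*(r + 7)) + 119/(660*(r + 4)) - 1/(240*(r - 1)) - 19/(132*(r - 4)) + 269/(924*(r - 7)).
Integrate each term: A/(r−a) contributes A·log|r−a|.

269*log(r - 7)/924 - 19*log(r - 4)/132 - log(r - 1)/240 + 119*log(r + 4)/660 - 1195*log(r + 7)/3696 + C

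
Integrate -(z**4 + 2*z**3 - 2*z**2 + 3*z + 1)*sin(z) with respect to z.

Use integration by parts with u = z**4 + 2*z**3 - 2*z**2 + 3*z + 1, dv = -sin(z) dz, so v = cos(z).
Apply parts 4 times (tabular method): alternate signs, differentiate u down to 0, integrate dv up.

z**4*cos(z) - 4*z**3*sin(z) + 2*z**3*cos(z) - 6*z**2*sin(z) - 14*z**2*cos(z) + 28*z*sin(z) - 9*z*cos(z) + 9*sin(z) + 29*cos(z) + C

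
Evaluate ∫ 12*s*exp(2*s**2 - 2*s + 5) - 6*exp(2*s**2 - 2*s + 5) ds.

3*exp(2*s**2 - 2*s + 5) + C

Let u = 2*s**2 - 2*s + 5, so du = (4*s - 2) ds.
Rewriting, the integral becomes 3·∫ e^u du = 3·e^u.
Substituting back, u = 2*s**2 - 2*s + 5.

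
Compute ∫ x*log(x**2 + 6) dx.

Let u = x**2 + 6, so du = (2*x) dx.
The integral becomes (1/2)·∫ log(u) du; integrate by parts with u′=log(u), dv′=du.

x**2*log(x**2 + 6)/2 - x**2/2 + 3*log(x**2 + 6) + C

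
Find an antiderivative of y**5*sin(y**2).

Let u = y², du = 2y dy; rewrite as (1/2)∫ u^2·sin(1u) du.
Now integrate by parts 2 times.

-y**4*cos(y**2)/2 + y**2*sin(y**2) + cos(y**2) + C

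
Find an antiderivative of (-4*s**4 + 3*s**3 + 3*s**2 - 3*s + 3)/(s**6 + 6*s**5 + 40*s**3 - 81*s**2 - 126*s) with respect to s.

Factor the denominator: s*(s - 2)*(s + 1)*(s + 7)*(s**2 + 9).
Partial-fraction decomposition: -(2377*s + 3168)/(5655*(s**2 + 9)) + 5231/(10962*(s + 7)) + 1/(90*(s + 1)) - 31/(702*(s - 2)) - 1/(42*s).
Integrate each term; A/(s−a) gives A·log|s−a|; the (Bs+D)/(s²+p²) term gives a log and an atan.

-log(s)/42 - 31*log(s - 2)/702 + log(s + 1)/90 + 5231*log(s + 7)/10962 - 2377*log(s**2 + 9)/11310 - 352*atan(s/3)/1885 + C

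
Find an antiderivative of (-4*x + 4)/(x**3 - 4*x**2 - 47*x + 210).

Factor the denominator: (x - 6)*(x - 5)*(x + 7).
Partial-fraction decomposition: 8/(39*(x + 7)) + 4/(3*(x - 5)) - 20/(13*(x - 6)).
Integrate each term: A/(x−a) contributes A·log|x−a|.

-20*log(x - 6)/13 + 4*log(x - 5)/3 + 8*log(x + 7)/39 + C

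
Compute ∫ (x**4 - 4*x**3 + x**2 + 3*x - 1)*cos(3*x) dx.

x**4*sin(3*x)/3 - 4*x**3*sin(3*x)/3 + 4*x**3*cos(3*x)/9 - x**2*sin(3*x)/9 - 4*x**2*cos(3*x)/3 + 17*x*sin(3*x)/9 - 2*x*cos(3*x)/27 - 25*sin(3*x)/81 + 17*cos(3*x)/27 + C

Use integration by parts with u = x**4 - 4*x**3 + x**2 + 3*x - 1, dv = cos(3*x) dx, so v = sin(3*x)/3.
Apply parts 4 times (tabular method): alternate signs, differentiate u down to 0, integrate dv up.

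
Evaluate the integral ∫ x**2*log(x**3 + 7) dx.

Let u = x**3 + 7, so du = (3*x**2) dx.
The integral becomes (1/3)·∫ log(u) du; integrate by parts with u′=log(u), dv′=du.

x**3*log(x**3 + 7)/3 - x**3/3 + 7*log(x**3 + 7)/3 + C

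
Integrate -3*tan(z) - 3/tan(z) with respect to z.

-3*log(tan(z)) + C

Let u = tan(z), so du = (tan(z)**2 + 1) dz.
Rewriting, the integral becomes -3·∫ 1/u du = -3·log(u).
Substituting back, u = tan(z).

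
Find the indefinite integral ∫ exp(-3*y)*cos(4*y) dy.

4*exp(-3*y)*sin(4*y)/25 - 3*exp(-3*y)*cos(4*y)/25 + C

Let I denote the integral. Integrate by parts with u = cos(4*y), dv = exp(-3*y) dy, so v = -exp(-3*y)/3: I = -exp(-3*y)*cos(4*y)/3 − (4/3)·∫ exp(-3*y)*sin(4*y) dy.
Apply parts again with u = sin(4*y), dv = exp(-3*y) dy: ∫ exp(-3*y)*sin(4*y) dy = -exp(-3*y)*sin(4*y)/3 + (4/3)·I. Substituting back brings back I: I = 4*exp(-3*y)*sin(4*y)/9 - exp(-3*y)*cos(4*y)/3 − (16/9)·I.
Solving for I: (1 + 16/9)·I equals the remaining terms, so I = (9/25)·(4*exp(-3*y)*sin(4*y)/9 - exp(-3*y)*cos(4*y)/3).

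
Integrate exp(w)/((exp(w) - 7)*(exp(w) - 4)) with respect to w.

Let u = e^w, du = e^w dw.
The integral becomes ∫ du/((u-4)(u-7)); decompose into partial fractions.

log(exp(w) - 7)/3 - log(exp(w) - 4)/3 + C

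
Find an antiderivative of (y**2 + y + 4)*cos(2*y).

y**2*sin(2*y)/2 + y*sin(2*y)/2 + y*cos(2*y)/2 + 7*sin(2*y)/4 + cos(2*y)/4 + C

Use integration by parts with u = y**2 + y + 4, dv = cos(2*y) dy, so v = sin(2*y)/2.
Apply parts 2 times (tabular method): alternate signs, differentiate u down to 0, integrate dv up.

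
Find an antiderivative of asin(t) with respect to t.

t*asin(t) + sqrt(-t**2 + 1) + C

Use integration by parts with u = arcsin(t), dv = dt.
Then du = 1/sqrt(-t**2 + 1) dt.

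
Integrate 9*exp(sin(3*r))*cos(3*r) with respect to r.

Let u = sin(3*r), so du = (3*cos(3*r)) dr.
Rewriting, the integral becomes 3·∫ e^u du = 3·e^u.
Substituting back, u = sin(3*r).

3*exp(sin(3*r)) + C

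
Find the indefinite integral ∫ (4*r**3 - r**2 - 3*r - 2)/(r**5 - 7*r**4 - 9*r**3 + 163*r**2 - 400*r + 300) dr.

229*log(r - 5)/90 - 11*log(r - 3)/2 + 1361*log(r - 2)/441 - 32*log(r + 5)/245 - 20/(21*r - 42) + C

Factor the denominator: (r - 5)*(r - 3)*(r - 2)**2*(r + 5).
Partial-fraction decomposition: -32/(245*(r + 5)) + 1361/(441*(r - 2)) + 20/(21*(r - 2)**2) - 11/(2*(r - 3)) + 229/(90*(r - 5)).
Integrate each term; A/(r−a) gives A·log|r−a|; A/(r−a)² gives −A/(r−a).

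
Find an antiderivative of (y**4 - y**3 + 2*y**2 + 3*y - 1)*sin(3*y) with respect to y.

Use integration by parts with u = y**4 - y**3 + 2*y**2 + 3*y - 1, dv = sin(3*y) dy, so v = -cos(3*y)/3.
Apply parts 4 times (tabular method): alternate signs, differentiate u down to 0, integrate dv up.

-y**4*cos(3*y)/3 + 4*y**3*sin(3*y)/9 + y**3*cos(3*y)/3 - y**2*sin(3*y)/3 - 2*y**2*cos(3*y)/9 + 4*y*sin(3*y)/27 - 11*y*cos(3*y)/9 + 11*sin(3*y)/27 + 31*cos(3*y)/81 + C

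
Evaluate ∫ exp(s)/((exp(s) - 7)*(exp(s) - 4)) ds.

log(exp(s) - 7)/3 - log(exp(s) - 4)/3 + C

Let u = e^s, du = e^s ds.
The integral becomes ∫ du/((u-4)(u-7)); decompose into partial fractions.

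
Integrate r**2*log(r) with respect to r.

r**3*log(r)/3 - r**3/9 + C

Use integration by parts with u = log(r), dv = r**2 dr.
Then du = 1/r dr and v = r**3/3.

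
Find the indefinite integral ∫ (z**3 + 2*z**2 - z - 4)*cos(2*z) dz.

z**3*sin(2*z)/2 + z**2*sin(2*z) + 3*z**2*cos(2*z)/4 - 5*z*sin(2*z)/4 + z*cos(2*z) - 5*sin(2*z)/2 - 5*cos(2*z)/8 + C

Use integration by parts with u = z**3 + 2*z**2 - z - 4, dv = cos(2*z) dz, so v = sin(2*z)/2.
Apply parts 3 times (tabular method): alternate signs, differentiate u down to 0, integrate dv up.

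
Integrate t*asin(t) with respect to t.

t**2*asin(t)/2 + t*sqrt(-t**2 + 1)/4 - asin(t)/4 + C

Use integration by parts with u = arcsin(t), dv = t dt.
Then du = 1/sqrt(-t**2 + 1) dt.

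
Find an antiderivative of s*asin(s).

s**2*asin(s)/2 + s*sqrt(-s**2 + 1)/4 - asin(s)/4 + C

Use integration by parts with u = arcsin(s), dv = s ds.
Then du = 1/sqrt(-s**2 + 1) ds.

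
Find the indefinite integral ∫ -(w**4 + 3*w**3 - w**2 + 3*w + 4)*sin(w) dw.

Use integration by parts with u = w**4 + 3*w**3 - w**2 + 3*w + 4, dv = -sin(w) dw, so v = cos(w).
Apply parts 4 times (tabular method): alternate signs, differentiate u down to 0, integrate dv up.

w**4*cos(w) - 4*w**3*sin(w) + 3*w**3*cos(w) - 9*w**2*sin(w) - 13*w**2*cos(w) + 26*w*sin(w) - 15*w*cos(w) + 15*sin(w) + 30*cos(w) + C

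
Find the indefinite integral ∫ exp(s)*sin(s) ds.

exp(s)*sin(s)/2 - exp(s)*cos(s)/2 + C

Let I denote the integral. Integrate by parts with u = sin(s), dv = exp(s) ds, so v = exp(s): I = exp(s)*sin(s) − ∫ exp(s)*cos(s) ds.
Apply parts again with u = cos(s), dv = exp(s) ds: ∫ exp(s)*cos(s) ds = exp(s)*cos(s) + I. Substituting back brings back I: I = exp(s)*sin(s) - exp(s)*cos(s) − I.
Solving for I: (1 + 1)·I equals the remaining terms, so I = (1/2)·(exp(s)*sin(s) - exp(s)*cos(s)).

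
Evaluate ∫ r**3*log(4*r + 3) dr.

Use integration by parts with u = log(4*r + 3), dv = r**3 dr.
Then du = 4/(4*r + 3) dr and v = r**4/4.

r**4*log(4*r + 3)/4 - r**4/16 + r**3/16 - 9*r**2/128 + 27*r/256 - 81*log(4*r + 3)/1024 + C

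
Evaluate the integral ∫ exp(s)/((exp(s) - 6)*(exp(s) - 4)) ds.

log(exp(s) - 6)/2 - log(exp(s) - 4)/2 + C

Let u = e^s, du = e^s ds.
The integral becomes ∫ du/((u-4)(u-6)); decompose into partial fractions.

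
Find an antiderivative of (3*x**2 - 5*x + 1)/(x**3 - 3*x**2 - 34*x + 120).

51*log(x - 5)/11 - 29*log(x - 4)/10 + 139*log(x + 6)/110 + C

Factor the denominator: (x - 5)*(x - 4)*(x + 6).
Partial-fraction decomposition: 139/(110*(x + 6)) - 29/(10*(x - 4)) + 51/(11*(x - 5)).
Integrate each term: A/(x−a) contributes A·log|x−a|.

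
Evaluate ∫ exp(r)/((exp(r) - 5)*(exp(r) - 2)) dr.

Let u = e^r, du = e^r dr.
The integral becomes ∫ du/((u-2)(u-5)); decompose into partial fractions.

log(exp(r) - 5)/3 - log(exp(r) - 2)/3 + C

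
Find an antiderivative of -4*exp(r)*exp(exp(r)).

-4*exp(exp(r)) + C

Let u = exp(r), so du = (exp(r)) dr.
Rewriting, the integral becomes -4·∫ e^u du = -4·e^u.
Substituting back, u = exp(r).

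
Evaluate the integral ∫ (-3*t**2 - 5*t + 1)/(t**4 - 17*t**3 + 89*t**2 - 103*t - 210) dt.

-181*log(t - 7)/16 + 137*log(t - 6)/7 - 33*log(t - 5)/4 - log(t + 1)/112 + C

Factor the denominator: (t - 7)*(t - 6)*(t - 5)*(t + 1).
Partial-fraction decomposition: -1/(112*(t + 1)) - 33/(4*(t - 5)) + 137/(7*(t - 6)) - 181/(16*(t - 7)).
Integrate each term: A/(t−a) contributes A·log|t−a|.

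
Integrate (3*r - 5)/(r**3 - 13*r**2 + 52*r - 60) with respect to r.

Factor the denominator: (r - 6)*(r - 5)*(r - 2).
Partial-fraction decomposition: 1/(12*(r - 2)) - 10/(3*(r - 5)) + 13/(4*(r - 6)).
Integrate each term: A/(r−a) contributes A·log|r−a|.

13*log(r - 6)/4 - 10*log(r - 5)/3 + log(r - 2)/12 + C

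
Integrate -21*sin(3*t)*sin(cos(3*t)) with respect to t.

Let u = cos(3*t), so du = (-3*sin(3*t)) dt.
Rewriting, the integral becomes 7·∫ sin(u) du = 7·-cos(u).
Substituting back, u = cos(3*t).

-7*cos(cos(3*t)) + C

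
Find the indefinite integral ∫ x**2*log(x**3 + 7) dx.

x**3*log(x**3 + 7)/3 - x**3/3 + 7*log(x**3 + 7)/3 + C

Let u = x**3 + 7, so du = (3*x**2) dx.
The integral becomes (1/3)·∫ log(u) du; integrate by parts with u′=log(u), dv′=du.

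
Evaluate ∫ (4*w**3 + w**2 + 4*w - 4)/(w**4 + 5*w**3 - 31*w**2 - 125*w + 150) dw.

Factor the denominator: (w - 5)*(w - 1)*(w + 5)*(w + 6).
Partial-fraction decomposition: 856/(77*(w + 6)) - 499/(60*(w + 5)) - 5/(168*(w - 1)) + 541/(440*(w - 5)).
Integrate each term: A/(w−a) contributes A·log|w−a|.

541*log(w - 5)/440 - 5*log(w - 1)/168 - 499*log(w + 5)/60 + 856*log(w + 6)/77 + C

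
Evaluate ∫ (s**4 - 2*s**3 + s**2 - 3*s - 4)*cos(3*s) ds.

s**4*sin(3*s)/3 - 2*s**3*sin(3*s)/3 + 4*s**3*cos(3*s)/9 - s**2*sin(3*s)/9 - 2*s**2*cos(3*s)/3 - 5*s*sin(3*s)/9 - 2*s*cos(3*s)/27 - 106*sin(3*s)/81 - 5*cos(3*s)/27 + C

Use integration by parts with u = s**4 - 2*s**3 + s**2 - 3*s - 4, dv = cos(3*s) ds, so v = sin(3*s)/3.
Apply parts 4 times (tabular method): alternate signs, differentiate u down to 0, integrate dv up.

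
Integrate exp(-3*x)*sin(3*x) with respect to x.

-exp(-3*x)*sin(3*x)/6 - exp(-3*x)*cos(3*x)/6 + C

Let I denote the integral. Integrate by parts with u = sin(3*x), dv = exp(-3*x) dx, so v = -exp(-3*x)/3: I = -exp(-3*x)*sin(3*x)/3 + ∫ exp(-3*x)*cos(3*x) dx.
Apply parts again with u = cos(3*x), dv = exp(-3*x) dx: ∫ exp(-3*x)*cos(3*x) dx = -exp(-3*x)*cos(3*x)/3 − I. Substituting back brings back I: I = -exp(-3*x)*sin(3*x)/3 - exp(-3*x)*cos(3*x)/3 − I.
Solving for I: (1 + 1)·I equals the remaining terms, so I = (1/2)·(-exp(-3*x)*sin(3*x)/3 - exp(-3*x)*cos(3*x)/3).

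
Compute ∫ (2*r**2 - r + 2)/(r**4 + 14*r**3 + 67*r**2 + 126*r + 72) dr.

log(r + 1)/6 - 23*log(r + 3)/6 + 19*log(r + 4)/3 - 8*log(r + 6)/3 + C

Factor the denominator: (r + 1)*(r + 3)*(r + 4)*(r + 6).
Partial-fraction decomposition: -8/(3*(r + 6)) + 19/(3*(r + 4)) - 23/(6*(r + 3)) + 1/(6*(r + 1)).
Integrate each term: A/(r−a) contributes A·log|r−a|.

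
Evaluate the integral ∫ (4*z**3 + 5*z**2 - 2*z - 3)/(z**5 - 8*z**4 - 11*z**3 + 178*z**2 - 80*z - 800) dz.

-2936*log(z - 5)/441 + 325*log(z - 4)/48 + 11*log(z + 2)/588 - 19*log(z + 4)/144 - 68/(7*z - 35) + C

Factor the denominator: (z - 5)**2*(z - 4)*(z + 2)*(z + 4).
Partial-fraction decomposition: -19/(144*(z + 4)) + 11/(588*(z + 2)) + 325/(48*(z - 4)) - 2936/(441*(z - 5)) + 68/(7*(z - 5)**2).
Integrate each term; A/(z−a) gives A·log|z−a|; A/(z−a)² gives −A/(z−a).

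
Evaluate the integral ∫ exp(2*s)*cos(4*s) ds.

exp(2*s)*sin(4*s)/5 + exp(2*s)*cos(4*s)/10 + C

Let I denote the integral. Integrate by parts with u = cos(4*s), dv = exp(2*s) ds, so v = exp(2*s)/2: I = exp(2*s)*cos(4*s)/2 + 2·∫ exp(2*s)*sin(4*s) ds.
Apply parts again with u = sin(4*s), dv = exp(2*s) ds: ∫ exp(2*s)*sin(4*s) ds = exp(2*s)*sin(4*s)/2 − 2·I. Substituting back brings back I: I = exp(2*s)*sin(4*s) + exp(2*s)*cos(4*s)/2 − 4·I.
Solving for I: (1 + 4)·I equals the remaining terms, so I = (1/5)·(exp(2*s)*sin(4*s) + exp(2*s)*cos(4*s)/2).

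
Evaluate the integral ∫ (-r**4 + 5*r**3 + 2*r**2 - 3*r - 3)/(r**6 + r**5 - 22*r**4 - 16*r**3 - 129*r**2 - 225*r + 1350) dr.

log(r - 5)/255 - 23*log(r - 2)/1365 - 2*log(r + 3)/15 + 297*log(r + 5)/1190 - 137*log(r**2 + 9)/2652 - 61*atan(r/3)/1326 + C

Factor the denominator: (r - 5)*(r - 2)*(r + 3)*(r + 5)*(r**2 + 9).
Partial-fraction decomposition: -(137*r + 183)/(1326*(r**2 + 9)) + 297/(1190*(r + 5)) - 2/(15*(r + 3)) - 23/(1365*(r - 2)) + 1/(255*(r - 5)).
Integrate each term; A/(r−a) gives A·log|r−a|; the (Br+D)/(r²+p²) term gives a log and an atan.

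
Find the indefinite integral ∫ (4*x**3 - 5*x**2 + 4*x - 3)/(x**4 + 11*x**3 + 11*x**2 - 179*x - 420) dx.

Factor the denominator: (x - 4)*(x + 3)*(x + 5)*(x + 7).
Partial-fraction decomposition: 206/(11*(x + 7)) - 18/(x + 5) + 3/(x + 3) + 3/(11*(x - 4)).
Integrate each term: A/(x−a) contributes A·log|x−a|.

3*log(x - 4)/11 + 3*log(x + 3) - 18*log(x + 5) + 206*log(x + 7)/11 + C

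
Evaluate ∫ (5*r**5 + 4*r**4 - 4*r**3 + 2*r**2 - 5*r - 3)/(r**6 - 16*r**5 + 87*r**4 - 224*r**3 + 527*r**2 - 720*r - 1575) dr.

92327*log(r - 7)/1856 - 459817*log(r - 5)/10404 - 7*log(r + 1)/2880 - 22903*log(r**2 + 9)/83810 + 829*atan(r/3)/167620 + 17647/(408*r - 2040) + C

Factor the denominator: (r - 7)*(r - 5)**2*(r + 1)*(r**2 + 9).
Partial-fraction decomposition: -(91612*r - 2487)/(167620*(r**2 + 9)) - 7/(2880*(r + 1)) - 459817/(10404*(r - 5)) - 17647/(408*(r - 5)**2) + 92327/(1856*(r - 7)).
Integrate each term; A/(r−a) gives A·log|r−a|; the (Br+D)/(r²+p²) term gives a log and an atan.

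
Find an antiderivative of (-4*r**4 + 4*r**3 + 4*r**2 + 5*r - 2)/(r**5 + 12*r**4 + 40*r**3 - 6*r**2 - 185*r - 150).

-8*log(r - 2)/735 + 11*log(r + 1)/96 - 413*log(r + 3)/40 + 9755*log(r + 5)/1568 - 2927/(56*r + 280) + C

Factor the denominator: (r - 2)*(r + 1)*(r + 3)*(r + 5)**2.
Partial-fraction decomposition: 9755/(1568*(r + 5)) + 2927/(56*(r + 5)**2) - 413/(40*(r + 3)) + 11/(96*(r + 1)) - 8/(735*(r - 2)).
Integrate each term; A/(r−a) gives A·log|r−a|; A/(r−a)² gives −A/(r−a).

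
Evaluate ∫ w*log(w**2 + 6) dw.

Let u = w**2 + 6, so du = (2*w) dw.
The integral becomes (1/2)·∫ log(u) du; integrate by parts with u′=log(u), dv′=du.

w**2*log(w**2 + 6)/2 - w**2/2 + 3*log(w**2 + 6) + C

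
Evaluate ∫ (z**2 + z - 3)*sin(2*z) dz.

Use integration by parts with u = z**2 + z - 3, dv = sin(2*z) dz, so v = -cos(2*z)/2.
Apply parts 2 times (tabular method): alternate signs, differentiate u down to 0, integrate dv up.

-z**2*cos(2*z)/2 + z*sin(2*z)/2 - z*cos(2*z)/2 + sin(2*z)/4 + 7*cos(2*z)/4 + C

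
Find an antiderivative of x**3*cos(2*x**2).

Let u = x², du = 2x dx; rewrite as (1/2)∫ u^1·cos(2u) du.
Now integrate by parts 1 time.

x**2*sin(2*x**2)/4 + cos(2*x**2)/8 + C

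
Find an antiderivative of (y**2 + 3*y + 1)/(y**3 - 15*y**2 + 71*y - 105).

Factor the denominator: (y - 7)*(y - 5)*(y - 3).
Partial-fraction decomposition: 19/(8*(y - 3)) - 41/(4*(y - 5)) + 71/(8*(y - 7)).
Integrate each term: A/(y−a) contributes A·log|y−a|.

71*log(y - 7)/8 - 41*log(y - 5)/4 + 19*log(y - 3)/8 + C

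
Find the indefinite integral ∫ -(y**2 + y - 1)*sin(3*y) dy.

y**2*cos(3*y)/3 - 2*y*sin(3*y)/9 + y*cos(3*y)/3 - sin(3*y)/9 - 11*cos(3*y)/27 + C

Use integration by parts with u = y**2 + y - 1, dv = -sin(3*y) dy, so v = cos(3*y)/3.
Apply parts 2 times (tabular method): alternate signs, differentiate u down to 0, integrate dv up.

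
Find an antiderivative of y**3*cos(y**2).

Let u = y², du = 2y dy; rewrite as (1/2)∫ u^1·cos(1u) du.
Now integrate by parts 1 time.

y**2*sin(y**2)/2 + cos(y**2)/2 + C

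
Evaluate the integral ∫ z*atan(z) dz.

Use integration by parts with u = arctan(z), dv = z dz.
Then du = 1/(z**2 + 1) dz.

z**2*atan(z)/2 - z/2 + atan(z)/2 + C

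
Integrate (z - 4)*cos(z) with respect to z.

z*sin(z) - 4*sin(z) + cos(z) + C

Use integration by parts with u = z - 4, dv = cos(z) dz, so v = sin(z).
Apply parts 1 times (tabular method): alternate signs, differentiate u down to 0, integrate dv up.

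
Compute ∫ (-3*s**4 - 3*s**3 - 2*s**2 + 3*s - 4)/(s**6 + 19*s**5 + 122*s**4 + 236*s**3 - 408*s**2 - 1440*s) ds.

log(s)/360 - 13*log(s - 2)/896 - 13*log(s + 4)/2 + 1569*log(s + 5)/35 - 44141*log(s + 6)/1152 + 1667/(48*s + 288) + C

Factor the denominator: s*(s - 2)*(s + 4)*(s + 5)*(s + 6)**2.
Partial-fraction decomposition: -44141/(1152*(s + 6)) - 1667/(48*(s + 6)**2) + 1569/(35*(s + 5)) - 13/(2*(s + 4)) - 13/(896*(s - 2)) + 1/(360*s).
Integrate each term; A/(s−a) gives A·log|s−a|; A/(s−a)² gives −A/(s−a).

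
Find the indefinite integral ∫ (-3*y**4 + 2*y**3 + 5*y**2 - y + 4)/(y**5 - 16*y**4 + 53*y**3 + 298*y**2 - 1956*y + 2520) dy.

-1255*log(y - 7)/12 + 8955*log(y - 6)/88 + log(y - 2)/56 - 181*log(y + 5)/924 - 149/(2*y - 12) + C

Factor the denominator: (y - 7)*(y - 6)**2*(y - 2)*(y + 5).
Partial-fraction decomposition: -181/(924*(y + 5)) + 1/(56*(y - 2)) + 8955/(88*(y - 6)) + 149/(2*(y - 6)**2) - 1255/(12*(y - 7)).
Integrate each term; A/(y−a) gives A·log|y−a|; A/(y−a)² gives −A/(y−a).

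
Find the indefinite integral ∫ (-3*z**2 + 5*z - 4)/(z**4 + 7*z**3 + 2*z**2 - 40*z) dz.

Factor the denominator: z*(z - 2)*(z + 4)*(z + 5).
Partial-fraction decomposition: 104/(35*(z + 5)) - 3/(z + 4) - 1/(14*(z - 2)) + 1/(10*z).
Integrate each term: A/(z−a) contributes A·log|z−a|.

log(z)/10 - log(z - 2)/14 - 3*log(z + 4) + 104*log(z + 5)/35 + C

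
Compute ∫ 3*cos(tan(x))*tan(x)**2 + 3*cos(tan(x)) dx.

3*sin(tan(x)) + C

Let u = tan(x), so du = (tan(x)**2 + 1) dx.
Rewriting, the integral becomes 3·∫ cos(u) du = 3·sin(u).
Substituting back, u = tan(x).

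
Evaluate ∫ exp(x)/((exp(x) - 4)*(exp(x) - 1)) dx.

Let u = e^x, du = e^x dx.
The integral becomes ∫ du/((u-1)(u-4)); decompose into partial fractions.

log(exp(x) - 4)/3 - log(exp(x) - 1)/3 + C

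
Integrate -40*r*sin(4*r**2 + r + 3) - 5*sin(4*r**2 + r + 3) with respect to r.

5*cos(4*r**2 + r + 3) + C

Let u = 4*r**2 + r + 3, so du = (8*r + 1) dr.
Rewriting, the integral becomes -5·∫ sin(u) du = -5·-cos(u).
Substituting back, u = 4*r**2 + r + 3.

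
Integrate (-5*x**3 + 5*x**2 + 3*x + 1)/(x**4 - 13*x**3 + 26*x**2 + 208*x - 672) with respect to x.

-1448*log(x - 7)/33 + 881*log(x - 6)/20 - 227*log(x - 4)/48 - 389*log(x + 4)/880 + C

Factor the denominator: (x - 7)*(x - 6)*(x - 4)*(x + 4).
Partial-fraction decomposition: -389/(880*(x + 4)) - 227/(48*(x - 4)) + 881/(20*(x - 6)) - 1448/(33*(x - 7)).
Integrate each term: A/(x−a) contributes A·log|x−a|.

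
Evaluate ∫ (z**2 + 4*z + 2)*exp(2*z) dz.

(2*z**2 + 6*z + 1)*exp(2*z)/4 + C

Use integration by parts with u = z**2 + 4*z + 2, dv = exp(2*z) dz, so v = exp(2*z)/2.
Apply parts 2 times (tabular method): alternate signs, differentiate u down to 0, integrate dv up.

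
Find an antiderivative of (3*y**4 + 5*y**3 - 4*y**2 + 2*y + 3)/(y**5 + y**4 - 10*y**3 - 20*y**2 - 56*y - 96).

69*log(y - 4)/56 + 3*log(y + 2)/16 + 69*log(y + 3)/91 + 171*log(y**2 + 4)/416 - 29*atan(y/2)/208 + C

Factor the denominator: (y - 4)*(y + 2)*(y + 3)*(y**2 + 4).
Partial-fraction decomposition: (171*y - 58)/(208*(y**2 + 4)) + 69/(91*(y + 3)) + 3/(16*(y + 2)) + 69/(56*(y - 4)).
Integrate each term; A/(y−a) gives A·log|y−a|; the (By+D)/(y²+p²) term gives a log and an atan.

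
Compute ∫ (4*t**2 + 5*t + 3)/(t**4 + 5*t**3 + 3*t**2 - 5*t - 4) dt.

3*log(t - 1)/5 + 4*log(t + 1)/9 - 47*log(t + 4)/45 + 1/(3*t + 3) + C

Factor the denominator: (t - 1)*(t + 1)**2*(t + 4).
Partial-fraction decomposition: -47/(45*(t + 4)) + 4/(9*(t + 1)) - 1/(3*(t + 1)**2) + 3/(5*(t - 1)).
Integrate each term; A/(t−a) gives A·log|t−a|; A/(t−a)² gives −A/(t−a).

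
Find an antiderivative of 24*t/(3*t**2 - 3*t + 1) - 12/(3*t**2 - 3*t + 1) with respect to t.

Let u = 3*t**2 - 3*t + 1, so du = (6*t - 3) dt.
Rewriting, the integral becomes 4·∫ 1/u du = 4·log(u).
Substituting back, u = 3*t**2 - 3*t + 1.

4*log(3*t**2 - 3*t + 1) + C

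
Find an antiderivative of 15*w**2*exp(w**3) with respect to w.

Let u = w**3, so du = (3*w**2) dw.
Rewriting, the integral becomes 5·∫ e^u du = 5·e^u.
Substituting back, u = w**3.

5*exp(w**3) + C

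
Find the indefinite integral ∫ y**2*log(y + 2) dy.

Use integration by parts with u = log(y + 2), dv = y**2 dy.
Then du = 1/(y + 2) dy and v = y**3/3.

y**3*log(y + 2)/3 - y**3/9 + y**2/3 - 4*y/3 + 8*log(y + 2)/3 + C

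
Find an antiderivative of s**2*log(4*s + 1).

s**3*log(4*s + 1)/3 - s**3/9 + s**2/24 - s/48 + log(4*s + 1)/192 + C

Use integration by parts with u = log(4*s + 1), dv = s**2 ds.
Then du = 4/(4*s + 1) ds and v = s**3/3.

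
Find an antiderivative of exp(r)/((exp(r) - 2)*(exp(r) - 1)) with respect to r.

Let u = e^r, du = e^r dr.
The integral becomes ∫ du/((u-1)(u-2)); decompose into partial fractions.

log(exp(r) - 2) - log(exp(r) - 1) + C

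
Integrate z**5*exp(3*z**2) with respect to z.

(9*z**4 - 6*z**2 + 2)*exp(3*z**2)/54 + C

Let u = z², du = 2z dz; rewrite as (1/2)∫ u^2·exp(3u) du.
Now integrate by parts 2 times.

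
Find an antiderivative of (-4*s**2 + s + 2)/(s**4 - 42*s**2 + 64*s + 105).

-31*log(s - 5)/48 + 31*log(s - 3)/80 - log(s + 1)/48 + 67*log(s + 7)/240 + C

Factor the denominator: (s - 5)*(s - 3)*(s + 1)*(s + 7).
Partial-fraction decomposition: 67/(240*(s + 7)) - 1/(48*(s + 1)) + 31/(80*(s - 3)) - 31/(48*(s - 5)).
Integrate each term: A/(s−a) contributes A·log|s−a|.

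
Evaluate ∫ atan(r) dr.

r*atan(r) - log(r**2 + 1)/2 + C

Use integration by parts with u = arctan(r), dv = dr.
Then du = 1/(r**2 + 1) dr.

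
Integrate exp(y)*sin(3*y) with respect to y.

Let I denote the integral. Integrate by parts with u = sin(3*y), dv = exp(y) dy, so v = exp(y): I = exp(y)*sin(3*y) − 3·∫ exp(y)*cos(3*y) dy.
Apply parts again with u = cos(3*y), dv = exp(y) dy: ∫ exp(y)*cos(3*y) dy = exp(y)*cos(3*y) + 3·I. Substituting back brings back I: I = exp(y)*sin(3*y) - 3*exp(y)*cos(3*y) − 9·I.
Solving for I: (1 + 9)·I equals the remaining terms, so I = (1/10)·(exp(y)*sin(3*y) - 3*exp(y)*cos(3*y)).

exp(y)*sin(3*y)/10 - 3*exp(y)*cos(3*y)/10 + C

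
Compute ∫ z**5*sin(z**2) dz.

Let u = z², du = 2z dz; rewrite as (1/2)∫ u^2·sin(1u) du.
Now integrate by parts 2 times.

-z**4*cos(z**2)/2 + z**2*sin(z**2) + cos(z**2) + C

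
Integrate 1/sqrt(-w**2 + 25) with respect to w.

asin(w/5) + C

Substitute w = 5·sin(θ), so dw = 5·cos(θ) dθ and the radical becomes sqrt(-w**2 + 25) = 5·cos(θ) by the Pythagorean identity.
Integrate the resulting trig expression in θ, then back-substitute θ = asin(w/5), sin(θ) = w/5, cos(θ) = sqrt(-w**2 + 25)/5 (absorbing any constant into C).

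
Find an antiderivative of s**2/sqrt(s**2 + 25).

s*sqrt(s**2 + 25)/2 - 25*log(s + sqrt(s**2 + 25))/2 + C

Substitute s = 5·tan(θ), so ds = 5·sec(θ)^2 dθ and the radical becomes sqrt(s**2 + 25) = 5·sec(θ) by the Pythagorean identity.
Integrate the resulting trig expression in θ, then back-substitute tan(θ) = s/5, sec(θ) = sqrt(s**2 + 25)/5 (absorbing any constant into C).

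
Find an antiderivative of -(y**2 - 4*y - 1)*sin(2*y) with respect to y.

y**2*cos(2*y)/2 - y*sin(2*y)/2 - 2*y*cos(2*y) + sin(2*y) - 3*cos(2*y)/4 + C

Use integration by parts with u = y**2 - 4*y - 1, dv = -sin(2*y) dy, so v = cos(2*y)/2.
Apply parts 2 times (tabular method): alternate signs, differentiate u down to 0, integrate dv up.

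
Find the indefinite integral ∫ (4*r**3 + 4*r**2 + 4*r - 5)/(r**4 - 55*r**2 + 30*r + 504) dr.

Factor the denominator: (r - 6)*(r - 4)*(r + 3)*(r + 7).
Partial-fraction decomposition: 93/(44*(r + 7)) - 89/(252*(r + 3)) - 331/(154*(r - 4)) + 79/(18*(r - 6)).
Integrate each term: A/(r−a) contributes A·log|r−a|.

79*log(r - 6)/18 - 331*log(r - 4)/154 - 89*log(r + 3)/252 + 93*log(r + 7)/44 + C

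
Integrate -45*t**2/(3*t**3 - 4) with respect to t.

-5*log(3*t**3 - 4) + C

Let u = 3*t**3 - 4, so du = (9*t**2) dt.
Rewriting, the integral becomes -5·∫ 1/u du = -5·log(u).
Substituting back, u = 3*t**3 - 4.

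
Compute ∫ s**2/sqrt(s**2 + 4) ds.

s*sqrt(s**2 + 4)/2 - 2*log(s + sqrt(s**2 + 4)) + C

Substitute s = 2·tan(θ), so ds = 2·sec(θ)^2 dθ and the radical becomes sqrt(s**2 + 4) = 2·sec(θ) by the Pythagorean identity.
Integrate the resulting trig expression in θ, then back-substitute tan(θ) = s/2, sec(θ) = sqrt(s**2 + 4)/2 (absorbing any constant into C).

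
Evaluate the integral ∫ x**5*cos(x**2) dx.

Let u = x², du = 2x dx; rewrite as (1/2)∫ u^2·cos(1u) du.
Now integrate by parts 2 times.

x**4*sin(x**2)/2 + x**2*cos(x**2) - sin(x**2) + C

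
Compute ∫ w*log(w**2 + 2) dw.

w**2*log(w**2 + 2)/2 - w**2/2 + log(w**2 + 2) + C

Let u = w**2 + 2, so du = (2*w) dw.
The integral becomes (1/2)·∫ log(u) du; integrate by parts with u′=log(u), dv′=du.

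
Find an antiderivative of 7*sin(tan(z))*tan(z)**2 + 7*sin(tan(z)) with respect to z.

Let u = tan(z), so du = (tan(z)**2 + 1) dz.
Rewriting, the integral becomes 7·∫ sin(u) du = 7·-cos(u).
Substituting back, u = tan(z).

-7*cos(tan(z)) + C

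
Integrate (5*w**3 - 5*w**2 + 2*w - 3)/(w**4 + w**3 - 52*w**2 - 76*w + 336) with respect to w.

1481*log(w - 7)/715 - 7*log(w - 2)/80 - 137*log(w + 4)/44 + 1275*log(w + 6)/208 + C

Factor the denominator: (w - 7)*(w - 2)*(w + 4)*(w + 6).
Partial-fraction decomposition: 1275/(208*(w + 6)) - 137/(44*(w + 4)) - 7/(80*(w - 2)) + 1481/(715*(w - 7)).
Integrate each term: A/(w−a) contributes A·log|w−a|.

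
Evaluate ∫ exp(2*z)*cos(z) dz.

Let I denote the integral. Integrate by parts with u = cos(z), dv = exp(2*z) dz, so v = exp(2*z)/2: I = exp(2*z)*cos(z)/2 + (1/2)·∫ exp(2*z)*sin(z) dz.
Apply parts again with u = sin(z), dv = exp(2*z) dz: ∫ exp(2*z)*sin(z) dz = exp(2*z)*sin(z)/2 − (1/2)·I. Substituting back brings back I: I = exp(2*z)*sin(z)/4 + exp(2*z)*cos(z)/2 − (1/4)·I.
Solving for I: (1 + 1/4)·I equals the remaining terms, so I = (4/5)·(exp(2*z)*sin(z)/4 + exp(2*z)*cos(z)/2).

exp(2*z)*sin(z)/5 + 2*exp(2*z)*cos(z)/5 + C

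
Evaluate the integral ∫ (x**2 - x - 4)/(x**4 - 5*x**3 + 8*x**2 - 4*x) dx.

log(x) + 3*log(x - 2) - 4*log(x - 1) + 1/(x - 2) + C

Factor the denominator: x*(x - 2)**2*(x - 1).
Partial-fraction decomposition: -4/(x - 1) + 3/(x - 2) - 1/(x - 2)**2 + 1/x.
Integrate each term; A/(x−a) gives A·log|x−a|; A/(x−a)² gives −A/(x−a).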